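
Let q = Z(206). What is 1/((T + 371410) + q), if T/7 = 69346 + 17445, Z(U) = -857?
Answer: 1/978090 ≈ 1.0224e-6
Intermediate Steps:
T = 607537 (T = 7*(69346 + 17445) = 7*86791 = 607537)
q = -857
1/((T + 371410) + q) = 1/((607537 + 371410) - 857) = 1/(978947 - 857) = 1/978090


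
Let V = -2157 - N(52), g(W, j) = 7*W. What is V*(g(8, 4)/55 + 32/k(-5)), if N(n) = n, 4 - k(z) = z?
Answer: -5001176/495 ≈ -10103.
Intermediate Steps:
k(z) = 4 - z
V = -2209 (V = -2157 - 1*52 = -2157 - 52 = -2209)
V*(g(8, 4)/55 + 32/k(-5)) = -2209*((7*8)/55 + 32/(4 - 1*(-5))) = -2209*(56*(1/55) + 32/(4 + 5)) = -2209*(56/55 + 32/9) = -2209*2264/495 = -5001176/495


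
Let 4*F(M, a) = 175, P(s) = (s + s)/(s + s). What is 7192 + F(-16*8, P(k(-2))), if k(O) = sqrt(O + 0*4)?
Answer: 28943/4 ≈ 7235.8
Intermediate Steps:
k(O) = sqrt(O) (k(O) = sqrt(O + 0) = sqrt(O))
P(s) = 1 (P(s) = (2*s)/((2*s)) = (2*s)*(1/(2*s)) = 1)
F(M, a) = 175/4 (F(M, a) = (1/4)*175 = 175/4)
7192 + F(-16*8, P(k(-2))) = 7192 + 175/4 = 28943/4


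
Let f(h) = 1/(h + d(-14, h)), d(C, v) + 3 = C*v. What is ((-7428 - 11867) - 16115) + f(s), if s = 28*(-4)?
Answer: -51450729/1453 ≈ -35410.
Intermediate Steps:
d(C, v) = -3 + C*v
s = -112
f(h) = 1/(-3 - 13*h) (f(h) = 1/(h + (-3 - 14*h)) = 1/(-3 - 13*h))
((-7428 - 11867) - 16115) + f(s) = ((-7428 - 11867) - 16115) - 1/(3 + 13*(-112)) = (-19295 - 16115) - 1/(3 - 1456) = -35410 - 1/(-1453) = -35410 - 1*(-1/1453) = -35410 + 1/1453 = -51450729/1453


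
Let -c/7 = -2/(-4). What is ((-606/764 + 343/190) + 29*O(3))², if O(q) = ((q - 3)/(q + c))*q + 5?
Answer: 7019262073321/329241025 ≈ 21320.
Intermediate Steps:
c = -7/2 (c = -(-14)/(-4) = -(-14)*(-1)/4 = -7*½ = -7/2 ≈ -3.5000)
O(q) = 5 + q*(-3 + q)/(-7/2 + q) (O(q) = ((q - 3)/(q - 7/2))*q + 5 = ((-3 + q)/(-7/2 + q))*q + 5 = q*(-3 + q)/(-7/2 + q) + 5 = 5 + q*(-3 + q)/(-7/2 + q))
((-606/764 + 343/190) + 29*O(3))² = ((-606/764 + 343/190) + 29*((-35 + 2*3² + 4*3)/(-7 + 2*3)))² = ((-606*1/764 + 343*(1/190)) + 29*((-35 + 2*9 + 12)/(-7 + 6)))² = ((-303/382 + 343/190) + 29*((-35 + 18 + 12)/(-1)))² = (18364/18145 + 29*(-1*(-5)))² = (18364/18145 + 29*5)² = (18364/18145 + 145)² = (2649389/18145)² = 7019262073321/329241025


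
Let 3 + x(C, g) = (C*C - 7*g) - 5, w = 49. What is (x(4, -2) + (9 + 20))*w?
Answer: 2499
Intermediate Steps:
x(C, g) = -8 + C² - 7*g (x(C, g) = -3 + ((C*C - 7*g) - 5) = -3 + ((C² - 7*g) - 5) = -3 + (-5 + C² - 7*g) = -8 + C² - 7*g)
(x(4, -2) + (9 + 20))*w = ((-8 + 4² - 7*(-2)) + (9 + 20))*49 = ((-8 + 16 + 14) + 29)*49 = (22 + 29)*49 = 51*49 = 2499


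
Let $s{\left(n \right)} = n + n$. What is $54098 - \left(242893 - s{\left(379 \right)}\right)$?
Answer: $-188037$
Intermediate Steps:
$s{\left(n \right)} = 2 n$
$54098 - \left(242893 - s{\left(379 \right)}\right) = 54098 - \left(242893 - 2 \cdot 379\right) = 54098 - \left(242893 - 758\right) = 54098 - 242135 = -188037$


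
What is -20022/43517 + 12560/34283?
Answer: -139840706/1491893311 ≈ -0.093734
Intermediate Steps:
-20022/43517 + 12560/34283 = -139840706/1491893311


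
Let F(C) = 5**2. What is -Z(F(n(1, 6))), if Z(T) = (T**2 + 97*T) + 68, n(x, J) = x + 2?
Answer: -3118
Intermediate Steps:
n(x, J) = 2 + x
F(C) = 25
Z(T) = 68 + T**2 + 97*T
-Z(F(n(1, 6))) = -(68 + 25**2 + 97*25) = -(68 + 625 + 2425) = -1*3118 = -3118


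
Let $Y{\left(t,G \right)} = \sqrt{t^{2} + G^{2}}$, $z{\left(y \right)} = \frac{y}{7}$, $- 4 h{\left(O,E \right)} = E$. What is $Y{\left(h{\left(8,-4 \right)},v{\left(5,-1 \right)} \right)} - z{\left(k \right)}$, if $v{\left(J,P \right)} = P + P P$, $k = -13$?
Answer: $\frac{20}{7} \approx 2.8571$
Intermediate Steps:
$h{\left(O,E \right)} = - \frac{E}{4}$
$z{\left(y \right)} = \frac{y}{7}$ ($z{\left(y \right)} = y \frac{1}{7} = \frac{y}{7}$)
$v{\left(J,P \right)} = P + P^{2}$
$Y{\left(t,G \right)} = \sqrt{G^{2} + t^{2}}$
$Y{\left(h{\left(8,-4 \right)},v{\left(5,-1 \right)} \right)} - z{\left(k \right)} = \sqrt{\left(- (1 - 1)\right)^{2} + \left(\left(- \frac{1}{4}\right) \left(-4\right)\right)^{2}} - \frac{1}{7} \left(-13\right) = \sqrt{\left(\left(-1\right) 0\right)^{2} + 1^{2}} - - \frac{13}{7} = \sqrt{0^{2} + 1} + \frac{13}{7} = \sqrt{0 + 1} + \frac{13}{7} = \sqrt{1} + \frac{13}{7} = 1 + \frac{13}{7} = \frac{20}{7}$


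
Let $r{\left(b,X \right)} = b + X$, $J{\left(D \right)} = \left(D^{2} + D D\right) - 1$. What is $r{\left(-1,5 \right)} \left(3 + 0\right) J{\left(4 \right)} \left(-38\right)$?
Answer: $-14136$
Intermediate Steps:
$J{\left(D \right)} = -1 + 2 D^{2}$ ($J{\left(D \right)} = \left(D^{2} + D^{2}\right) - 1 = 2 D^{2} - 1 = -1 + 2 D^{2}$)
$r{\left(b,X \right)} = X + b$
$r{\left(-1,5 \right)} \left(3 + 0\right) J{\left(4 \right)} \left(-38\right) = \left(5 - 1\right) \left(3 + 0\right) \left(-1 + 2 \cdot 4^{2}\right) \left(-38\right) = 4 \cdot 3 \left(-1 + 2 \cdot 16\right) \left(-38\right) = 4 \cdot 3 \left(-1 + 32\right) \left(-38\right) = 4 \cdot 3 \cdot 31 \left(-38\right) = 4 \cdot 93 \left(-38\right) = 372 \left(-38\right) = -14136$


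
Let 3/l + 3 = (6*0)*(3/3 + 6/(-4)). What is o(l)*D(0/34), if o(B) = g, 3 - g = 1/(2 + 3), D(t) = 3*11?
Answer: 462/5 ≈ 92.400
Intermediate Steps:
D(t) = 33
l = -1 (l = 3/(-3 + (6*0)*(3/3 + 6/(-4))) = 3/(-3 + 0*(3*(⅓) + 6*(-¼))) = 3/(-3 + 0*(1 - 3/2)) = 3/(-3 + 0*(-½)) = 3/(-3 + 0) = 3/(-3) = 3*(-⅓) = -1)
g = 14/5 (g = 3 - 1/(2 + 3) = 3 - 1/5 = 3 - 1*⅕ = 3 - ⅕ = 14/5 ≈ 2.8000)
o(B) = 14/5
o(l)*D(0/34) = (14/5)*33 = 462/5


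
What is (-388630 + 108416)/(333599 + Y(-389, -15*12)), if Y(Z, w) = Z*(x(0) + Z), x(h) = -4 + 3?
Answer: -25474/44119 ≈ -0.57739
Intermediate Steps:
x(h) = -1
Y(Z, w) = Z*(-1 + Z)
(-388630 + 108416)/(333599 + Y(-389, -15*12)) = (-388630 + 108416)/(333599 - 389*(-1 - 389)) = -280214/(333599 - 389*(-390)) = -280214/(333599 + 151710) = -280214/485309 = -280214*1/485309 = -25474/44119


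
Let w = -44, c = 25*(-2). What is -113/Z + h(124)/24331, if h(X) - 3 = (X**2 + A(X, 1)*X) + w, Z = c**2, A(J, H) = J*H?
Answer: 2552693/2097500 ≈ 1.2170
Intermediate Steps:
c = -50
A(J, H) = H*J
Z = 2500 (Z = (-50)**2 = 2500)
h(X) = -41 + 2*X**2 (h(X) = 3 + ((X**2 + (1*X)*X) - 44) = 3 + ((X**2 + X*X) - 44) = 3 + ((X**2 + X**2) - 44) = 3 + (2*X**2 - 44) = 3 + (-44 + 2*X**2) = -41 + 2*X**2)
-113/Z + h(124)/24331 = -113/2500 + (-41 + 2*124**2)/24331 = -113*1/2500 + (-41 + 2*15376)*(1/24331) = -113/2500 + (-41 + 30752)*(1/24331) = -113/2500 + 30711*(1/24331) = -113/2500 + 1059/839 = 2552693/2097500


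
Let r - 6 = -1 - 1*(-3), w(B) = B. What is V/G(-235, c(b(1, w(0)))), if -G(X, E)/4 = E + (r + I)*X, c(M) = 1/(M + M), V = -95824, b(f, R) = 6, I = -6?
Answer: -287472/5639 ≈ -50.979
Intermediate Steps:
r = 8 (r = 6 + (-1 - 1*(-3)) = 6 + (-1 + 3) = 6 + 2 = 8)
c(M) = 1/(2*M)
G(X, E) = -8*X - 4*E (G(X, E) = -4*(E + (8 - 6)*X) = -4*(E + 2*X) = -8*X - 4*E)
V/G(-235, c(b(1, w(0)))) = -95824/(-8*(-235) - 2/6) = -95824/(1880 - 2/6) = -95824/(1880 - 4*1/12) = -95824/(1880 - ⅓) = -95824/5639/3 = -95824*3/5639 = -287472/5639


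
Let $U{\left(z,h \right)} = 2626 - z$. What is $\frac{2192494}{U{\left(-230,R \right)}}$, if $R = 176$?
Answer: $\frac{1096247}{1428} \approx 767.68$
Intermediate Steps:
$\frac{2192494}{U{\left(-230,R \right)}} = \frac{2192494}{2626 - -230} = \frac{2192494}{2626 + 230} = \frac{2192494}{2856} = 2192494 \cdot \frac{1}{2856} = \frac{1096247}{1428}$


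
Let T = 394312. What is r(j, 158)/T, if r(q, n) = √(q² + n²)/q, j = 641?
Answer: √435845/252753992 ≈ 2.6120e-6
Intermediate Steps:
r(q, n) = √(n² + q²)/q
r(j, 158)/T = (√(158² + 641²)/641)/394312 = (√(24964 + 410881)/641)*(1/394312) = (√435845/641)*(1/394312) = √435845/252753992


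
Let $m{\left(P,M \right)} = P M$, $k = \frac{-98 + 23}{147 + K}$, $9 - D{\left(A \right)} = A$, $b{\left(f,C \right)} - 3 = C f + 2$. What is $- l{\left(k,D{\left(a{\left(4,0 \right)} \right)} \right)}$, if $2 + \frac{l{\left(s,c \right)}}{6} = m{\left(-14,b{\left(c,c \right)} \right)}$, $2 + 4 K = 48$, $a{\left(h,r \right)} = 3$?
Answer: $3456$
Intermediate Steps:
$b{\left(f,C \right)} = 5 + C f$ ($b{\left(f,C \right)} = 3 + \left(C f + 2\right) = 3 + \left(2 + C f\right) = 5 + C f$)
$D{\left(A \right)} = 9 - A$
$K = \frac{23}{2}$ ($K = - \frac{1}{2} + \frac{1}{4} \cdot 48 = - \frac{1}{2} + 12 = \frac{23}{2} \approx 11.5$)
$k = - \frac{150}{317}$ ($k = \frac{-98 + 23}{147 + \frac{23}{2}} = - \frac{75}{\frac{317}{2}} = \left(-75\right) \frac{2}{317} = - \frac{150}{317} \approx -0.47319$)
$m{\left(P,M \right)} = M P$
$l{\left(s,c \right)} = -432 - 84 c^{2}$ ($l{\left(s,c \right)} = -12 + 6 \left(5 + c c\right) \left(-14\right) = -12 + 6 \left(5 + c^{2}\right) \left(-14\right) = -12 + 6 \left(-70 - 14 c^{2}\right) = -12 - \left(420 + 84 c^{2}\right) = -432 - 84 c^{2}$)
$- l{\left(k,D{\left(a{\left(4,0 \right)} \right)} \right)} = - (-432 - 84 \left(9 - 3\right)^{2}) = - (-432 - 84 \cdot 6^{2}) = - (-432 - 3024) = \left(-1\right) \left(-3456\right) = 3456$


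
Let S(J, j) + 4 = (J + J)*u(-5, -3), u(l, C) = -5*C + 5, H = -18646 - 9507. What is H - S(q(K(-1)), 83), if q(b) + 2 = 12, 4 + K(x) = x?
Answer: -28549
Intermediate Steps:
H = -28153
K(x) = -4 + x
u(l, C) = 5 - 5*C
q(b) = 10 (q(b) = -2 + 12 = 10)
S(J, j) = -4 + 40*J (S(J, j) = -4 + (J + J)*(5 - 5*(-3)) = -4 + (2*J)*(5 + 15) = -4 + (2*J)*20 = -4 + 40*J)
H - S(q(K(-1)), 83) = -28153 - (-4 + 40*10) = -28153 - (-4 + 400) = -28153 - 1*396 = -28153 - 396 = -28549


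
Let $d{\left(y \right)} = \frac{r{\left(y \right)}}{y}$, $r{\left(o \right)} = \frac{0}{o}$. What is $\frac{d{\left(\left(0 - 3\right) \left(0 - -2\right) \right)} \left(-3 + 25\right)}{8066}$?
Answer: $0$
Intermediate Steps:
$r{\left(o \right)} = 0$
$d{\left(y \right)} = 0$ ($d{\left(y \right)} = \frac{0}{y} = 0$)
$\frac{d{\left(\left(0 - 3\right) \left(0 - -2\right) \right)} \left(-3 + 25\right)}{8066} = \frac{0 \left(-3 + 25\right)}{8066} = 0 \cdot 22 \cdot \frac{1}{8066} = 0 \cdot \frac{1}{8066} = 0$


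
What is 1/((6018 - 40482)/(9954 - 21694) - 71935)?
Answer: -2935/211120609 ≈ -1.3902e-5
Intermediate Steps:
1/((6018 - 40482)/(9954 - 21694) - 71935) = 1/(-34464/(-11740) - 71935) = 1/(-34464*(-1/11740) - 71935) = 1/(8616/2935 - 71935) = 1/(-211120609/2935) = -2935/211120609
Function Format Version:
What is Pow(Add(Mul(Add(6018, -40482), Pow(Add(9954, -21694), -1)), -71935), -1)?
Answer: Rational(-2935, 211120609) ≈ -1.3902e-5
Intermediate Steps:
Pow(Add(Mul(Add(6018, -40482), Pow(Add(9954, -21694), -1)), -71935), -1) = Pow(Add(Mul(-34464, Pow(-11740, -1)), -71935), -1) = Pow(Add(Mul(-34464, Rational(-1, 11740)), -71935), -1) = Pow(Add(Rational(8616, 2935), -71935), -1) = Pow(Rational(-211120609, 2935), -1) = Rational(-2935, 211120609)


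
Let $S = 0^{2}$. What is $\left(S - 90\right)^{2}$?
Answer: $8100$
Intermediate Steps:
$S = 0$
$\left(S - 90\right)^{2} = \left(0 - 90\right)^{2} = \left(-90\right)^{2} = 8100$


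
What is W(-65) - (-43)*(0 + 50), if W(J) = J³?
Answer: -272475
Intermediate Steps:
W(-65) - (-43)*(0 + 50) = (-65)³ - (-43)*(0 + 50) = -274625 - (-43)*50 = -274625 - 1*(-2150) = -274625 + 2150 = -272475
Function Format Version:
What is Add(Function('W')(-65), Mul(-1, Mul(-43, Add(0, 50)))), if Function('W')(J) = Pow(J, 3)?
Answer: -272475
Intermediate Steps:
Add(Function('W')(-65), Mul(-1, Mul(-43, Add(0, 50)))) = Add(Pow(-65, 3), Mul(-1, Mul(-43, Add(0, 50)))) = Add(-274625, Mul(-1, Mul(-43, 50))) = Add(-274625, Mul(-1, -2150)) = Add(-274625, 2150) = -272475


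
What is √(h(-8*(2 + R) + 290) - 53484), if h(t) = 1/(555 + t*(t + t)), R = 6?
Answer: I*√564188160173209/102707 ≈ 231.27*I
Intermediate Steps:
h(t) = 1/(555 + 2*t²) (h(t) = 1/(555 + t*(2*t)) = 1/(555 + 2*t²))
√(h(-8*(2 + R) + 290) - 53484) = √(1/(555 + 2*(-8*(2 + 6) + 290)²) - 53484) = √(1/(555 + 2*(-8*8 + 290)²) - 53484) = √(1/(555 + 2*(-64 + 290)²) - 53484) = √(1/(555 + 2*226²) - 53484) = √(1/(555 + 2*51076) - 53484) = √(1/(555 + 102152) - 53484) = √(1/102707 - 53484) = √(-5493181187/102707) = I*√564188160173209/102707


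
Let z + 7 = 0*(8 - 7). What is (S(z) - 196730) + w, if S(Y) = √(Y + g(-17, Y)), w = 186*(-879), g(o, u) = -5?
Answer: -360224 + 2*I*√3 ≈ -3.6022e+5 + 3.4641*I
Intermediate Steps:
z = -7 (z = -7 + 0*(8 - 7) = -7 + 0*1 = -7 + 0 = -7)
w = -163494
S(Y) = √(-5 + Y) (S(Y) = √(Y - 5) = √(-5 + Y))
(S(z) - 196730) + w = (√(-5 - 7) - 196730) - 163494 = (√(-12) - 196730) - 163494 = (2*I*√3 - 196730) - 163494 = (-196730 + 2*I*√3) - 163494 = -360224 + 2*I*√3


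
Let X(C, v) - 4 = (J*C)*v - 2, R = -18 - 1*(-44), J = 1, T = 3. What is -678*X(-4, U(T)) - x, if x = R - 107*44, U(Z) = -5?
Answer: -10234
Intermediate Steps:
R = 26 (R = -18 + 44 = 26)
X(C, v) = 2 + C*v (X(C, v) = 4 + ((1*C)*v - 2) = 4 + (C*v - 2) = 4 + (-2 + C*v) = 2 + C*v)
x = -4682 (x = 26 - 107*44 = 26 - 4708 = -4682)
-678*X(-4, U(T)) - x = -678*(2 - 4*(-5)) - 1*(-4682) = -678*(2 + 20) + 4682 = -678*22 + 4682 = -14916 + 4682 = -10234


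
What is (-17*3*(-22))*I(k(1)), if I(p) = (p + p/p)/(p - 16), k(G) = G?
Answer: -748/5 ≈ -149.60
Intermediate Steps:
I(p) = (1 + p)/(-16 + p) (I(p) = (p + 1)/(-16 + p) = (1 + p)/(-16 + p))
(-17*3*(-22))*I(k(1)) = (-17*3*(-22))*((1 + 1)/(-16 + 1)) = (-51*(-22))*(2/(-15)) = 1122*(-1/15*2) = 1122*(-2/15) = -748/5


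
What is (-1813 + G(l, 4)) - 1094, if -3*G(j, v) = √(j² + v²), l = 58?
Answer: -2907 - 26*√5/3 ≈ -2926.4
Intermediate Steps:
G(j, v) = -√(j² + v²)/3
(-1813 + G(l, 4)) - 1094 = (-1813 - √(58² + 4²)/3) - 1094 = (-1813 - √(3364 + 16)/3) - 1094 = (-1813 - 26*√5/3) - 1094 = -2907 - 26*√5/3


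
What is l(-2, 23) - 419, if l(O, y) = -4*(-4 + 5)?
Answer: -423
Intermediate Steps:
l(O, y) = -4 (l(O, y) = -4*1 = -4)
l(-2, 23) - 419 = -4 - 419 = -423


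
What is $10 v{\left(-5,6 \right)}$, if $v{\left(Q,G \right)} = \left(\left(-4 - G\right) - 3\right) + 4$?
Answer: $-90$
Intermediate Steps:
$v{\left(Q,G \right)} = -3 - G$ ($v{\left(Q,G \right)} = \left(-7 - G\right) + 4 = -3 - G$)
$10 v{\left(-5,6 \right)} = 10 \left(-3 - 6\right) = 10 \left(-9\right) = -90$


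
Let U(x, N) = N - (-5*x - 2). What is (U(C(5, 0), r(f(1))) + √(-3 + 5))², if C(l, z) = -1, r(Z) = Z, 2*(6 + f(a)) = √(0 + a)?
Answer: 297/4 - 17*√2 ≈ 50.208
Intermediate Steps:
f(a) = -6 + √a/2 (f(a) = -6 + √(0 + a)/2 = -6 + √a/2)
U(x, N) = 2 + N + 5*x (U(x, N) = N - (-2 - 5*x) = N + (2 + 5*x) = 2 + N + 5*x)
(U(C(5, 0), r(f(1))) + √(-3 + 5))² = ((2 + (-6 + √1/2) + 5*(-1)) + √(-3 + 5))² = ((2 + (-6 + (½)*1) - 5) + √2)² = ((2 + (-6 + ½) - 5) + √2)² = ((2 - 11/2 - 5) + √2)² = (-17/2 + √2)²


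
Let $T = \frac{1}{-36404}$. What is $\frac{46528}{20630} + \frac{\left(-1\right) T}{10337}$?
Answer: $\frac{8754432765387}{3881618546620} \approx 2.2554$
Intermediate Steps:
$T = - \frac{1}{36404} \approx -2.747 \cdot 10^{-5}$
$\frac{46528}{20630} + \frac{\left(-1\right) T}{10337} = \frac{46528}{20630} + \frac{\left(-1\right) \left(- \frac{1}{36404}\right)}{10337} = 46528 \cdot \frac{1}{20630} + \frac{1}{36404} \cdot \frac{1}{10337} = \frac{23264}{10315} + \frac{1}{376308148} = \frac{8754432765387}{3881618546620}$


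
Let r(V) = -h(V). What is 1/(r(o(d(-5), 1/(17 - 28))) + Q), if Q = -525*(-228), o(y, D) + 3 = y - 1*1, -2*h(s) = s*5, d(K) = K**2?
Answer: 2/239505 ≈ 8.3506e-6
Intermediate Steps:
h(s) = -5*s/2 (h(s) = -s*5/2 = -5*s/2)
o(y, D) = -4 + y (o(y, D) = -3 + (y - 1*1) = -3 + (y - 1) = -3 + (-1 + y) = -4 + y)
r(V) = 5*V/2 (r(V) = -(-5)*V/2 = 5*V/2)
Q = 119700
1/(r(o(d(-5), 1/(17 - 28))) + Q) = 1/(5*(-4 + (-5)**2)/2 + 119700) = 1/(5*(-4 + 25)/2 + 119700) = 1/((5/2)*21 + 119700) = 1/(105/2 + 119700) = 1/(239505/2) = 2/239505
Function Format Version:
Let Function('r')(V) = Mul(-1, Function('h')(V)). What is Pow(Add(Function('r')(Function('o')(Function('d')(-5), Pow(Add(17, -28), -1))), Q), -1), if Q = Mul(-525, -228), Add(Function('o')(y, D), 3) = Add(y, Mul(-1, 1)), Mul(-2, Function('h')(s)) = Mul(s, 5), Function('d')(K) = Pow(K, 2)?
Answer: Rational(2, 239505) ≈ 8.3506e-6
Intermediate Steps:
Function('h')(s) = Mul(Rational(-5, 2), s) (Function('h')(s) = Mul(Rational(-1, 2), Mul(s, 5)) = Mul(Rational(-1, 2), Mul(5, s)) = Mul(Rational(-5, 2), s))
Function('o')(y, D) = Add(-4, y) (Function('o')(y, D) = Add(-3, Add(y, Mul(-1, 1))) = Add(-3, Add(y, -1)) = Add(-3, Add(-1, y)) = Add(-4, y))
Function('r')(V) = Mul(Rational(5, 2), V) (Function('r')(V) = Mul(-1, Mul(Rational(-5, 2), V)) = Mul(Rational(5, 2), V))
Q = 119700
Pow(Add(Function('r')(Function('o')(Function('d')(-5), Pow(Add(17, -28), -1))), Q), -1) = Pow(Add(Mul(Rational(5, 2), Add(-4, Pow(-5, 2))), 119700), -1) = Pow(Add(Mul(Rational(5, 2), Add(-4, 25)), 119700), -1) = Pow(Add(Mul(Rational(5, 2), 21), 119700), -1) = Pow(Add(Rational(105, 2), 119700), -1) = Pow(Rational(239505, 2), -1) = Rational(2, 239505)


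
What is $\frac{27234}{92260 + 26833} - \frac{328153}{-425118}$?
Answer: $\frac{50658388841}{50628577974} \approx 1.0006$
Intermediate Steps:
$\frac{27234}{92260 + 26833} - \frac{328153}{-425118} = \frac{27234}{119093} - - \frac{328153}{425118} = 27234 \cdot \frac{1}{119093} + \frac{328153}{425118} = \frac{27234}{119093} + \frac{328153}{425118} = \frac{50658388841}{50628577974}$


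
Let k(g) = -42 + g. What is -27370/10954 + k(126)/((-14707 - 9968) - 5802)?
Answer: -139179271/55640843 ≈ -2.5014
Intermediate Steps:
-27370/10954 + k(126)/((-14707 - 9968) - 5802) = -27370/10954 + (-42 + 126)/((-14707 - 9968) - 5802) = -27370*1/10954 + 84/(-24675 - 5802) = -13685/5477 + 84/(-30477) = -13685/5477 + 84*(-1/30477) = -13685/5477 - 28/10159 = -139179271/55640843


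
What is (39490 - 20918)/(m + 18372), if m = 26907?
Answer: 18572/45279 ≈ 0.41017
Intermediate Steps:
(39490 - 20918)/(m + 18372) = (39490 - 20918)/(26907 + 18372) = 18572/45279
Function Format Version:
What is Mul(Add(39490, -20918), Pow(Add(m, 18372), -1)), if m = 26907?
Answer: Rational(18572, 45279) ≈ 0.41017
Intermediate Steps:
Mul(Add(39490, -20918), Pow(Add(m, 18372), -1)) = Mul(Add(39490, -20918), Pow(Add(26907, 18372), -1)) = Mul(18572, Pow(45279, -1)) = Mul(18572, Rational(1, 45279)) = Rational(18572, 45279)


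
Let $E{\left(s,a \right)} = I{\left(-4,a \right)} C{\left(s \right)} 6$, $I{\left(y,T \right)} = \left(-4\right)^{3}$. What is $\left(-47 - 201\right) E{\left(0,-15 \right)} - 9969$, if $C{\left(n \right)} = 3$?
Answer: $275727$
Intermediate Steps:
$I{\left(y,T \right)} = -64$
$E{\left(s,a \right)} = -1152$ ($E{\left(s,a \right)} = \left(-64\right) 3 \cdot 6 = \left(-192\right) 6 = -1152$)
$\left(-47 - 201\right) E{\left(0,-15 \right)} - 9969 = \left(-47 - 201\right) \left(-1152\right) - 9969 = \left(-248\right) \left(-1152\right) - 9969 = 285696 - 9969 = 275727$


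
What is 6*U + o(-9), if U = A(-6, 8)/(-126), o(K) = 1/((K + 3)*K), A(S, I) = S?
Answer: 115/378 ≈ 0.30423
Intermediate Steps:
o(K) = 1/(K*(3 + K)) (o(K) = 1/((3 + K)*K) = 1/(K*(3 + K)))
U = 1/21 (U = -6/(-126) = -6*(-1/126) = 1/21 ≈ 0.047619)
6*U + o(-9) = 6*(1/21) + 1/((-9)*(3 - 9)) = 2/7 - 1/9/(-6) = 2/7 - 1/9*(-1/6) = 2/7 + 1/54 = 115/378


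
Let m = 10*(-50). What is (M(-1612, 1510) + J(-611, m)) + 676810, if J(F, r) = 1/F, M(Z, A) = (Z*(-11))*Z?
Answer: -17051283315/611 ≈ -2.7907e+7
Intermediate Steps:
m = -500
M(Z, A) = -11*Z² (M(Z, A) = (-11*Z)*Z = -11*Z²)
(M(-1612, 1510) + J(-611, m)) + 676810 = (-11*(-1612)² + 1/(-611)) + 676810 = (-11*2598544 - 1/611) + 676810 = (-28583984 - 1/611) + 676810 = -17464814225/611 + 676810 = -17051283315/611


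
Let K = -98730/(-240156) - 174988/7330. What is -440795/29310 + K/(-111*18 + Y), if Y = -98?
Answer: -4514394283965947/300401441299680 ≈ -15.028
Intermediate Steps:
K = -1147242423/48898430 (K = -98730*(-1/240156) - 174988*1/7330 = 5485/13342 - 87494/3665 = -1147242423/48898430 ≈ -23.462)
-440795/29310 + K/(-111*18 + Y) = -440795/29310 - 1147242423/(48898430*(-111*18 - 98)) = -440795*1/29310 - 1147242423/(48898430*(-1998 - 98)) = -88159/5862 - 1147242423/48898430/(-2096) = -88159/5862 - 1147242423/48898430*(-1/2096) = -88159/5862 + 1147242423/102491109280 = -4514394283965947/300401441299680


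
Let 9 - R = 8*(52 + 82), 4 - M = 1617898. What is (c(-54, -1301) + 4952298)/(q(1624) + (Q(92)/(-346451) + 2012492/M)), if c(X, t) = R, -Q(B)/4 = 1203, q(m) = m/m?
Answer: -277527116468812959/12892356577 ≈ -2.1526e+7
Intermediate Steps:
M = -1617894 (M = 4 - 1*1617898 = 4 - 1617898 = -1617894)
q(m) = 1
Q(B) = -4812 (Q(B) = -4*1203 = -4812)
R = -1063 (R = 9 - 8*(52 + 82) = 9 - 8*134 = 9 - 1*1072 = 9 - 1072 = -1063)
c(X, t) = -1063
(c(-54, -1301) + 4952298)/(q(1624) + (Q(92)/(-346451) + 2012492/M)) = (-1063 + 4952298)/(1 + (-4812/(-346451) + 2012492/(-1617894))) = 4951235/(1 + (-4812*(-1/346451) + 2012492*(-1/1617894))) = 4951235/(1 + (4812/346451 - 1006246/808947)) = 4951235/(1 - 344722279982/280260497097) = 4951235/(-64461782885/280260497097) = 4951235*(-280260497097/64461782885) = -277527116468812959/12892356577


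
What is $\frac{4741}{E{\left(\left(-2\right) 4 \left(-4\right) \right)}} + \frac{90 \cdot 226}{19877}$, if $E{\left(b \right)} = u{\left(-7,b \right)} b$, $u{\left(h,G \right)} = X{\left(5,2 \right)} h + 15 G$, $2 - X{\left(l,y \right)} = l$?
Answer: $\frac{420327737}{318668064} \approx 1.319$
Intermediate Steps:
$X{\left(l,y \right)} = 2 - l$
$u{\left(h,G \right)} = - 3 h + 15 G$ ($u{\left(h,G \right)} = \left(2 - 5\right) h + 15 G = - 3 h + 15 G$)
$E{\left(b \right)} = b \left(21 + 15 b\right)$ ($E{\left(b \right)} = \left(\left(-3\right) \left(-7\right) + 15 b\right) b = \left(21 + 15 b\right) b = b \left(21 + 15 b\right)$)
$\frac{4741}{E{\left(\left(-2\right) 4 \left(-4\right) \right)}} + \frac{90 \cdot 226}{19877} = \frac{4741}{3 \left(-2\right) 4 \left(-4\right) \left(7 + 5 \left(-2\right) 4 \left(-4\right)\right)} + \frac{90 \cdot 226}{19877} = \frac{4741}{3 \left(\left(-8\right) \left(-4\right)\right) \left(7 + 5 \left(\left(-8\right) \left(-4\right)\right)\right)} + 20340 \cdot \frac{1}{19877} = \frac{4741}{3 \cdot 32 \left(7 + 5 \cdot 32\right)} + \frac{20340}{19877} = \frac{4741}{3 \cdot 32 \left(7 + 160\right)} + \frac{20340}{19877} = \frac{4741}{3 \cdot 32 \cdot 167} + \frac{20340}{19877} = \frac{4741}{16032} + \frac{20340}{19877} = \frac{420327737}{318668064}$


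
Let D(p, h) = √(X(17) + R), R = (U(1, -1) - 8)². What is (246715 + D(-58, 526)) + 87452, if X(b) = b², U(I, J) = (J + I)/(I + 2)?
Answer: 334167 + √353 ≈ 3.3419e+5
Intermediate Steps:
U(I, J) = (I + J)/(2 + I)
R = 64 (R = ((1 - 1)/(2 + 1) - 8)² = (0/3 - 8)² = ((⅓)*0 - 8)² = (0 - 8)² = (-8)² = 64)
D(p, h) = √353 (D(p, h) = √(17² + 64) = √(289 + 64) = √353)
(246715 + D(-58, 526)) + 87452 = (246715 + √353) + 87452 = 334167 + √353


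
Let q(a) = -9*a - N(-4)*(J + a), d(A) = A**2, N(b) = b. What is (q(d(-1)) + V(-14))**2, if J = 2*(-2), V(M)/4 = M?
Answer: 5929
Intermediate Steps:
V(M) = 4*M
J = -4
q(a) = -16 - 5*a (q(a) = -9*a - (-4)*(-4 + a) = -9*a - (16 - 4*a) = -9*a + (-16 + 4*a) = -16 - 5*a)
(q(d(-1)) + V(-14))**2 = ((-16 - 5*(-1)**2) + 4*(-14))**2 = ((-16 - 5*1) - 56)**2 = ((-16 - 5) - 56)**2 = (-21 - 56)**2 = (-77)**2 = 5929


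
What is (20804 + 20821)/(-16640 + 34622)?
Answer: 125/54 ≈ 2.3148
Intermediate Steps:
(20804 + 20821)/(-16640 + 34622) = 41625/17982 = 41625*(1/17982) = 125/54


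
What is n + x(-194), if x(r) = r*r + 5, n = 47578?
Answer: 85219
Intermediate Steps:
x(r) = 5 + r**2 (x(r) = r**2 + 5 = 5 + r**2)
n + x(-194) = 47578 + (5 + (-194)**2) = 47578 + (5 + 37636) = 47578 + 37641 = 85219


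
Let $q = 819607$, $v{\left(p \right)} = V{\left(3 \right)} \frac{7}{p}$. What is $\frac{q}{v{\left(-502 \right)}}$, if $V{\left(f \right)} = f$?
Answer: $- \frac{411442714}{21} \approx -1.9593 \cdot 10^{7}$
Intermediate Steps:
$v{\left(p \right)} = \frac{21}{p}$ ($v{\left(p \right)} = 3 \frac{7}{p} = \frac{21}{p}$)
$\frac{q}{v{\left(-502 \right)}} = \frac{819607}{21 \frac{1}{-502}} = \frac{819607}{21 \left(- \frac{1}{502}\right)} = \frac{819607}{- \frac{21}{502}} = 819607 \left(- \frac{502}{21}\right) = - \frac{411442714}{21}$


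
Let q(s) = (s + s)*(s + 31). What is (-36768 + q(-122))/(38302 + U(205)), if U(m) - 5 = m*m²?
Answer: -3641/2163358 ≈ -0.0016830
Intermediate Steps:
q(s) = 2*s*(31 + s) (q(s) = (2*s)*(31 + s) = 2*s*(31 + s))
U(m) = 5 + m³ (U(m) = 5 + m*m² = 5 + m³)
(-36768 + q(-122))/(38302 + U(205)) = (-36768 + 2*(-122)*(31 - 122))/(38302 + (5 + 205³)) = (-36768 + 2*(-122)*(-91))/(38302 + (5 + 8615125)) = (-36768 + 22204)/(38302 + 8615130) = -14564/8653432 = -14564*1/8653432 = -3641/2163358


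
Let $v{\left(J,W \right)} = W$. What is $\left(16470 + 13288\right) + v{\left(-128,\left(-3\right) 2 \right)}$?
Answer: $29752$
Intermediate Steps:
$\left(16470 + 13288\right) + v{\left(-128,\left(-3\right) 2 \right)} = \left(16470 + 13288\right) - 6 = 29758 - 6 = 29752$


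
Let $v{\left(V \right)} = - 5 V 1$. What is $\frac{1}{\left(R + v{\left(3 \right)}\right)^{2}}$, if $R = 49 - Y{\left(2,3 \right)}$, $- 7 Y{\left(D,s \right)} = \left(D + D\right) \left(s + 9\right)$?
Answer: $\frac{49}{81796} \approx 0.00059905$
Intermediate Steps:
$Y{\left(D,s \right)} = - \frac{2 D \left(9 + s\right)}{7}$ ($Y{\left(D,s \right)} = - \frac{\left(D + D\right) \left(s + 9\right)}{7} = - \frac{2 D \left(9 + s\right)}{7}$)
$v{\left(V \right)} = - 5 V$
$R = \frac{391}{7}$ ($R = 49 - \left(- \frac{2}{7}\right) 2 \left(9 + 3\right) = 49 - \left(- \frac{2}{7}\right) 2 \cdot 12 = 49 - - \frac{48}{7} = 49 + \frac{48}{7} = \frac{391}{7} \approx 55.857$)
$\frac{1}{\left(R + v{\left(3 \right)}\right)^{2}} = \frac{1}{\left(\frac{391}{7} - 15\right)^{2}} = \frac{1}{\left(\frac{286}{7}\right)^{2}} = \frac{1}{\frac{81796}{49}} = \frac{49}{81796}$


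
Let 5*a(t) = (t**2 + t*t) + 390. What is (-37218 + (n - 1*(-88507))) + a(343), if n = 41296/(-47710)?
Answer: 469589179/4771 ≈ 98426.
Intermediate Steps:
n = -20648/23855 (n = 41296*(-1/47710) = -20648/23855 ≈ -0.86556)
a(t) = 78 + 2*t**2/5 (a(t) = ((t**2 + t*t) + 390)/5 = ((t**2 + t**2) + 390)/5 = (2*t**2 + 390)/5 = (390 + 2*t**2)/5 = 78 + 2*t**2/5)
(-37218 + (n - 1*(-88507))) + a(343) = (-37218 + (-20648/23855 - 1*(-88507))) + (78 + (2/5)*343**2) = (-37218 + (-20648/23855 + 88507)) + (78 + (2/5)*117649) = (-37218 + 2111313837/23855) + (78 + 235298/5) = 1223478447/23855 + 235688/5 = 469589179/4771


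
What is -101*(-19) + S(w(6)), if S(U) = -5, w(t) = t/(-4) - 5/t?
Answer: 1914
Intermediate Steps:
w(t) = -5/t - t/4 (w(t) = t*(-¼) - 5/t = -t/4 - 5/t = -5/t - t/4)
-101*(-19) + S(w(6)) = -101*(-19) - 5 = 1919 - 5 = 1914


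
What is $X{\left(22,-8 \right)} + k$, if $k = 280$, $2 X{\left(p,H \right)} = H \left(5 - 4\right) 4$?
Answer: $264$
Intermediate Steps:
$X{\left(p,H \right)} = 2 H$ ($X{\left(p,H \right)} = \frac{H \left(5 - 4\right) 4}{2} = \frac{H 1 \cdot 4}{2} = \frac{H 4}{2} = \frac{4 H}{2} = 2 H$)
$X{\left(22,-8 \right)} + k = 2 \left(-8\right) + 280 = -16 + 280 = 264$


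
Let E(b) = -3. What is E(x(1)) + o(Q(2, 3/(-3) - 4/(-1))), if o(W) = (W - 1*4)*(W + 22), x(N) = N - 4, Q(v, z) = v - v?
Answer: -91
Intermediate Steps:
Q(v, z) = 0
x(N) = -4 + N
o(W) = (-4 + W)*(22 + W) (o(W) = (W - 4)*(22 + W) = (-4 + W)*(22 + W))
E(x(1)) + o(Q(2, 3/(-3) - 4/(-1))) = -3 + (-88 + 0² + 18*0) = -3 + (-88 + 0 + 0) = -3 - 88 = -91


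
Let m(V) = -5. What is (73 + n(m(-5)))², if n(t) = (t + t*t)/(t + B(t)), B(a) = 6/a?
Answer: 4678569/961 ≈ 4868.4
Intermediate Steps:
n(t) = (t + t²)/(t + 6/t) (n(t) = (t + t*t)/(t + 6/t) = (t + t²)/(t + 6/t))
(73 + n(m(-5)))² = (73 + (-5)²*(1 - 5)/(6 + (-5)²))² = (73 + 25*(-4)/(6 + 25))² = (73 + 25*(-4)/31)² = (73 + 25*(1/31)*(-4))² = (73 - 100/31)² = (2163/31)² = 4678569/961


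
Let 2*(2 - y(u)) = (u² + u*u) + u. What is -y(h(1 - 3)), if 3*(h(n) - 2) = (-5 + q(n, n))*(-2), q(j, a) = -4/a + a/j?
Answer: 97/9 ≈ 10.778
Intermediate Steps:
h(n) = 14/3 + 8/(3*n) (h(n) = 2 + ((-5 + (-4/n + n/n))*(-2))/3 = 2 + ((-5 + (-4/n + 1))*(-2))/3 = 2 + ((-5 + (1 - 4/n))*(-2))/3 = 2 + ((-4 - 4/n)*(-2))/3 = 2 + (8 + 8/n)/3 = 2 + (8/3 + 8/(3*n)) = 14/3 + 8/(3*n))
y(u) = 2 - u² - u/2 (y(u) = 2 - ((u² + u*u) + u)/2 = 2 - ((u² + u²) + u)/2 = 2 - (2*u² + u)/2 = 2 - (u + 2*u²)/2 = 2 + (-u² - u/2) = 2 - u² - u/2)
-y(h(1 - 3)) = -(2 - (2*(4 + 7*(1 - 3))/(3*(1 - 3)))² - (4 + 7*(1 - 3))/(3*(1 - 3))) = -(2 - ((⅔)*(4 + 7*(-2))/(-2))² - (4 + 7*(-2))/(3*(-2))) = -(2 - ((⅔)*(-½)*(4 - 14))² - (-1)*(4 - 14)/(3*2)) = -(2 - ((⅔)*(-½)*(-10))² - (-1)*(-10)/(3*2)) = -(2 - (10/3)² - ½*10/3) = -(2 - 1*100/9 - 5/3) = -(2 - 100/9 - 5/3) = -1*(-97/9) = 97/9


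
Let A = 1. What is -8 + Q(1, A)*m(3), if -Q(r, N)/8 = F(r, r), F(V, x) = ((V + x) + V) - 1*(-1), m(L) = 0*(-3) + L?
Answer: -104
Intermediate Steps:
m(L) = L (m(L) = 0 + L = L)
F(V, x) = 1 + x + 2*V (F(V, x) = (x + 2*V) + 1 = 1 + x + 2*V)
Q(r, N) = -8 - 24*r (Q(r, N) = -8*(1 + r + 2*r) = -8*(1 + 3*r) = -8 - 24*r)
-8 + Q(1, A)*m(3) = -8 + (-8 - 24*1)*3 = -8 + (-8 - 24)*3 = -8 - 32*3 = -8 - 96 = -104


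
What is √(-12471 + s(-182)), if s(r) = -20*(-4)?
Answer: I*√12391 ≈ 111.31*I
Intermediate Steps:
s(r) = 80
√(-12471 + s(-182)) = √(-12471 + 80) = √(-12391) = I*√12391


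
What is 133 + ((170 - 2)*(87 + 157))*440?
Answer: 18036613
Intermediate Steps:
133 + ((170 - 2)*(87 + 157))*440 = 133 + (168*244)*440 = 133 + 40992*440 = 133 + 18036480 = 18036613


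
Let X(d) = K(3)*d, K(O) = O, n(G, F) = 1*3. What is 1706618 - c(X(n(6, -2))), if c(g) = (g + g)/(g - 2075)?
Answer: 1762936403/1033 ≈ 1.7066e+6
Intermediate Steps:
n(G, F) = 3
X(d) = 3*d
c(g) = 2*g/(-2075 + g) (c(g) = (2*g)/(-2075 + g) = 2*g/(-2075 + g))
1706618 - c(X(n(6, -2))) = 1706618 - 2*3*3/(-2075 + 3*3) = 1706618 - 2*9/(-2075 + 9) = 1706618 - 2*9/(-2066) = 1706618 - 2*9*(-1)/2066 = 1706618 - 1*(-9/1033) = 1706618 + 9/1033 = 1762936403/1033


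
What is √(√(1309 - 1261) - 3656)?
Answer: 2*√(-914 + √3) ≈ 60.408*I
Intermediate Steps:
√(√(1309 - 1261) - 3656) = √(√48 - 3656) = √(4*√3 - 3656) = √(-3656 + 4*√3)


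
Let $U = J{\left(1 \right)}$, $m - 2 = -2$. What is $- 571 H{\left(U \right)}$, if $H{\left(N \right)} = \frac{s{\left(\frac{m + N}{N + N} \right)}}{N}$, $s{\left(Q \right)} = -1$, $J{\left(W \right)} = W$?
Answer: $571$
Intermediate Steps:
$m = 0$ ($m = 2 - 2 = 0$)
$U = 1$
$H{\left(N \right)} = - \frac{1}{N}$
$- 571 H{\left(U \right)} = - 571 \left(- 1^{-1}\right) = - 571 \left(\left(-1\right) 1\right) = \left(-571\right) \left(-1\right) = 571$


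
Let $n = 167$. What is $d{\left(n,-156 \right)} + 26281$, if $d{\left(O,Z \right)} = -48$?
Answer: $26233$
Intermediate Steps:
$d{\left(n,-156 \right)} + 26281 = -48 + 26281 = 26233$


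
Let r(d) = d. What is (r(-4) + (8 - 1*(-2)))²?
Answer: 36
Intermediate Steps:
(r(-4) + (8 - 1*(-2)))² = (-4 + (8 - 1*(-2)))² = (-4 + (8 + 2))² = (-4 + 10)² = 6² = 36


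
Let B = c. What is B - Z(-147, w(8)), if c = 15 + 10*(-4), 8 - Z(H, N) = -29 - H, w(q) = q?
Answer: 85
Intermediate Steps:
Z(H, N) = 37 + H (Z(H, N) = 8 - (-29 - H) = 8 + (29 + H) = 37 + H)
c = -25 (c = 15 - 40 = -25)
B = -25
B - Z(-147, w(8)) = -25 - (37 - 147) = -25 - 1*(-110) = -25 + 110 = 85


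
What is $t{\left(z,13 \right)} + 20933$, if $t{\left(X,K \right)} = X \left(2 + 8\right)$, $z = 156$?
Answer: $22493$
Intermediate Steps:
$t{\left(X,K \right)} = 10 X$ ($t{\left(X,K \right)} = X 10 = 10 X$)
$t{\left(z,13 \right)} + 20933 = 10 \cdot 156 + 20933 = 1560 + 20933 = 22493$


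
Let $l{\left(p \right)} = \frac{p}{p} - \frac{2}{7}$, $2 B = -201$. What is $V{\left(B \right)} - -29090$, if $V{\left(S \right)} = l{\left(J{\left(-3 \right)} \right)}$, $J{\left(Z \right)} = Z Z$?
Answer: $\frac{203635}{7} \approx 29091.0$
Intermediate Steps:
$B = - \frac{201}{2}$ ($B = \frac{1}{2} \left(-201\right) = - \frac{201}{2} \approx -100.5$)
$J{\left(Z \right)} = Z^{2}$
$l{\left(p \right)} = \frac{5}{7}$ ($l{\left(p \right)} = 1 - \frac{2}{7} = \frac{5}{7}$)
$V{\left(S \right)} = \frac{5}{7}$
$V{\left(B \right)} - -29090 = \frac{5}{7} - -29090 = \frac{5}{7} + 29090 = \frac{203635}{7}$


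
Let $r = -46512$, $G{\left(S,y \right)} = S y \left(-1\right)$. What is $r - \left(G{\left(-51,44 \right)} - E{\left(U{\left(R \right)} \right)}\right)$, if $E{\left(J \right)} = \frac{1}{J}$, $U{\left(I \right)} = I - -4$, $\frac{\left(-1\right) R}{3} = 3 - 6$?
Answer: $- \frac{633827}{13} \approx -48756.0$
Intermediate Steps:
$G{\left(S,y \right)} = - S y$
$R = 9$ ($R = - 3 \left(3 - 6\right) = \left(-3\right) \left(-3\right) = 9$)
$U{\left(I \right)} = 4 + I$ ($U{\left(I \right)} = I + 4 = 4 + I$)
$r - \left(G{\left(-51,44 \right)} - E{\left(U{\left(R \right)} \right)}\right) = -46512 - \left(\left(-1\right) \left(-51\right) 44 - \frac{1}{4 + 9}\right) = -46512 - \left(2244 - \frac{1}{13}\right) = -46512 - \frac{29171}{13} = - \frac{633827}{13}$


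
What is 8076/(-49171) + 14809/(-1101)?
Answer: -737065015/54137271 ≈ -13.615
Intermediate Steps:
8076/(-49171) + 14809/(-1101) = 8076*(-1/49171) + 14809*(-1/1101) = -8076/49171 - 14809/1101 = -737065015/54137271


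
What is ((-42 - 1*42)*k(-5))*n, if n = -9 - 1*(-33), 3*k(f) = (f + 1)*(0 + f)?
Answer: -13440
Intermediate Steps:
k(f) = f*(1 + f)/3 (k(f) = ((f + 1)*(0 + f))/3 = ((1 + f)*f)/3 = (f*(1 + f))/3 = f*(1 + f)/3)
n = 24 (n = -9 + 33 = 24)
((-42 - 1*42)*k(-5))*n = ((-42 - 1*42)*((⅓)*(-5)*(1 - 5)))*24 = ((-42 - 42)*((⅓)*(-5)*(-4)))*24 = -84*20/3*24 = -560*24 = -13440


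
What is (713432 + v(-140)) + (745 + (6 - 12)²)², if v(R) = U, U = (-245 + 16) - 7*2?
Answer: 1323150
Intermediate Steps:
U = -243 (U = -229 - 14 = -243)
v(R) = -243
(713432 + v(-140)) + (745 + (6 - 12)²)² = (713432 - 243) + (745 + (6 - 12)²)² = 713189 + (745 + (-6)²)² = 713189 + (745 + 36)² = 713189 + 781² = 713189 + 609961 = 1323150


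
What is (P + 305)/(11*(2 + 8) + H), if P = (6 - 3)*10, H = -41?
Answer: 335/69 ≈ 4.8551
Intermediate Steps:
P = 30 (P = 3*10 = 30)
(P + 305)/(11*(2 + 8) + H) = (30 + 305)/(11*(2 + 8) - 41) = 335/(11*10 - 41) = 335/(110 - 41) = 335/69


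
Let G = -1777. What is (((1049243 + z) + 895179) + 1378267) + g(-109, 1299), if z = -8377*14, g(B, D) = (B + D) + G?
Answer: 3204824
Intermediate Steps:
g(B, D) = -1777 + B + D (g(B, D) = (B + D) - 1777 = -1777 + B + D)
z = -117278
(((1049243 + z) + 895179) + 1378267) + g(-109, 1299) = (((1049243 - 117278) + 895179) + 1378267) + (-1777 - 109 + 1299) = ((931965 + 895179) + 1378267) - 587 = (1827144 + 1378267) - 587 = 3205411 - 587 = 3204824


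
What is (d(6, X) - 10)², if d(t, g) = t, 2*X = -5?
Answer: 16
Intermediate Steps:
X = -5/2 (X = (½)*(-5) = -5/2 ≈ -2.5000)
(d(6, X) - 10)² = (6 - 10)² = (-4)² = 16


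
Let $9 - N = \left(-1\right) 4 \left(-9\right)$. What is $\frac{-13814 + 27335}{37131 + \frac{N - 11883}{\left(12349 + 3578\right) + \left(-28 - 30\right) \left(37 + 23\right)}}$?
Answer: $\frac{56098629}{154052549} \approx 0.36415$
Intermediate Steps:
$N = -27$ ($N = 9 - \left(-1\right) 4 \left(-9\right) = 9 - \left(-4\right) \left(-9\right) = 9 - 36 = -27$)
$\frac{-13814 + 27335}{37131 + \frac{N - 11883}{\left(12349 + 3578\right) + \left(-28 - 30\right) \left(37 + 23\right)}} = \frac{-13814 + 27335}{37131 + \frac{-27 - 11883}{\left(12349 + 3578\right) + \left(-28 - 30\right) \left(37 + 23\right)}} = \frac{13521}{37131 - \frac{11910}{15927 + \left(-28 - 30\right) 60}} = \frac{13521}{37131 - \frac{11910}{15927 - 3480}} = \frac{13521}{37131 - \frac{11910}{12447}} = \frac{13521}{37131 - \frac{3970}{4149}} = \frac{13521}{\frac{154052549}{4149}} = 13521 \cdot \frac{4149}{154052549} = \frac{56098629}{154052549}$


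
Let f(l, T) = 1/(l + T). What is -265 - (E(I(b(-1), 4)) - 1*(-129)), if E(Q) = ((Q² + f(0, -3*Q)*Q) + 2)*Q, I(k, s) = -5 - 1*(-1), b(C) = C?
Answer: -970/3 ≈ -323.33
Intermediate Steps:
f(l, T) = 1/(T + l)
I(k, s) = -4 (I(k, s) = -5 + 1 = -4)
E(Q) = Q*(5/3 + Q²) (E(Q) = ((Q² + Q/(-3*Q + 0)) + 2)*Q = ((Q² + Q/((-3*Q))) + 2)*Q = ((Q² + (-1/(3*Q))*Q) + 2)*Q = ((Q² - ⅓) + 2)*Q = ((-⅓ + Q²) + 2)*Q = (5/3 + Q²)*Q = Q*(5/3 + Q²))
-265 - (E(I(b(-1), 4)) - 1*(-129)) = -265 - (-4*(5/3 + (-4)²) - 1*(-129)) = -265 - (-4*(5/3 + 16) + 129) = -265 - (-4*53/3 + 129) = -265 - (-212/3 + 129) = -265 - 1*175/3 = -265 - 175/3 = -970/3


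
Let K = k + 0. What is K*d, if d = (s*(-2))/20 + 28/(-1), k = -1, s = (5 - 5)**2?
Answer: 28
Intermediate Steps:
s = 0 (s = 0**2 = 0)
d = -28 (d = (0*(-2))/20 + 28/(-1) = 0*(1/20) + 28*(-1) = 0 - 28 = -28)
K = -1 (K = -1 + 0 = -1)
K*d = -1*(-28) = 28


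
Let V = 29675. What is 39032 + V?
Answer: 68707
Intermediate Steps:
39032 + V = 39032 + 29675 = 68707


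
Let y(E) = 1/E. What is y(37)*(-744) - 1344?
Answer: -50472/37 ≈ -1364.1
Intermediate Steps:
y(37)*(-744) - 1344 = -744/37 - 1344 = -50472/37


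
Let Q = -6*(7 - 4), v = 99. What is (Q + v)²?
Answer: 6561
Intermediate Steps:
Q = -18 (Q = -6*3 = -18)
(Q + v)² = (-18 + 99)² = 81² = 6561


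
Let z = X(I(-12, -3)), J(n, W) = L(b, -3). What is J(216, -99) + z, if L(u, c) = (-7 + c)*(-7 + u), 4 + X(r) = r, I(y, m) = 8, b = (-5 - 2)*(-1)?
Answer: 4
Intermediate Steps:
b = 7 (b = -7*(-1) = 7)
X(r) = -4 + r
J(n, W) = 0 (J(n, W) = 49 - 7*(-3) - 7*7 - 3*7 = 49 + 21 - 49 - 21 = 0)
z = 4 (z = -4 + 8 = 4)
J(216, -99) + z = 0 + 4 = 4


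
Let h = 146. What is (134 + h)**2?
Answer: 78400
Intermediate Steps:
(134 + h)**2 = (134 + 146)**2 = 280**2 = 78400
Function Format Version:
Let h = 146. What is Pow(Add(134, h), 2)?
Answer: 78400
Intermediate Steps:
Pow(Add(134, h), 2) = Pow(Add(134, 146), 2) = Pow(280, 2) = 78400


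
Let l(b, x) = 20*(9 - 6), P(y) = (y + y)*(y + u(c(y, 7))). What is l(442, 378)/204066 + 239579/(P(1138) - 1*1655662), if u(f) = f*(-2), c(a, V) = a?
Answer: -900651541/16044689250 ≈ -0.056134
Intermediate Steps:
u(f) = -2*f
P(y) = -2*y² (P(y) = (y + y)*(y - 2*y) = (2*y)*(-y) = -2*y²)
l(b, x) = 60 (l(b, x) = 20*3 = 60)
l(442, 378)/204066 + 239579/(P(1138) - 1*1655662) = 60/204066 + 239579/(-2*1138² - 1*1655662) = 60*(1/204066) + 239579/(-2*1295044 - 1655662) = 10/34011 + 239579/(-2590088 - 1655662) = 10/34011 + 239579/(-4245750) = 10/34011 + 239579*(-1/4245750) = 10/34011 - 239579/4245750 = -900651541/16044689250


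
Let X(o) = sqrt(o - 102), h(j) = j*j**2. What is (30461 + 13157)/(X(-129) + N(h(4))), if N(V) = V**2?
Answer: 178659328/16777447 - 43618*I*sqrt(231)/16777447 ≈ 10.649 - 0.039514*I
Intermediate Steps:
h(j) = j**3
X(o) = sqrt(-102 + o)
(30461 + 13157)/(X(-129) + N(h(4))) = (30461 + 13157)/(sqrt(-102 - 129) + (4**3)**2) = 43618/(sqrt(-231) + 64**2) = 43618/(I*sqrt(231) + 4096) = 43618/(4096 + I*sqrt(231))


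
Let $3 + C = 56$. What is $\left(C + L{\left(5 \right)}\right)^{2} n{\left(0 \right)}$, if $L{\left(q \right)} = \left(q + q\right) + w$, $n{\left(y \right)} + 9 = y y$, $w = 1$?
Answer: $-36864$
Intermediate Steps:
$n{\left(y \right)} = -9 + y^{2}$ ($n{\left(y \right)} = -9 + y y = -9 + y^{2}$)
$C = 53$ ($C = -3 + 56 = 53$)
$L{\left(q \right)} = 1 + 2 q$ ($L{\left(q \right)} = \left(q + q\right) + 1 = 2 q + 1 = 1 + 2 q$)
$\left(C + L{\left(5 \right)}\right)^{2} n{\left(0 \right)} = \left(53 + \left(1 + 2 \cdot 5\right)\right)^{2} \left(-9 + 0^{2}\right) = \left(53 + \left(1 + 10\right)\right)^{2} \left(-9 + 0\right) = \left(53 + 11\right)^{2} \left(-9\right) = 64^{2} \left(-9\right) = 4096 \left(-9\right) = -36864$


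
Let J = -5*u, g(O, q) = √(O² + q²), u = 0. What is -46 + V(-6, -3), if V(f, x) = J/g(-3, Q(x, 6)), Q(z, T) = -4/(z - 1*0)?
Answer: -46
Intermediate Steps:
Q(z, T) = -4/z (Q(z, T) = -4/(z + 0) = -4/z)
J = 0 (J = -5*0 = 0)
V(f, x) = 0 (V(f, x) = 0/(√((-3)² + (-4/x)²)) = 0/(√(9 + 16/x²)) = 0/√(9 + 16/x²) = 0)
-46 + V(-6, -3) = -46 + 0 = -46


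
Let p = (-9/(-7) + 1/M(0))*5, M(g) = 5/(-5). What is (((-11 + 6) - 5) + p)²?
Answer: 3600/49 ≈ 73.469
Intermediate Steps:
M(g) = -1 (M(g) = 5*(-⅕) = -1)
p = 10/7 (p = (-9/(-7) + 1/(-1))*5 = (-9*(-⅐) + 1*(-1))*5 = (9/7 - 1)*5 = (2/7)*5 = 10/7 ≈ 1.4286)
(((-11 + 6) - 5) + p)² = (((-11 + 6) - 5) + 10/7)² = ((-5 - 5) + 10/7)² = (-10 + 10/7)² = (-60/7)² = 3600/49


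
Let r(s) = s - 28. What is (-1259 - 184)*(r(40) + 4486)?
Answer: -6490614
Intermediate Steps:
r(s) = -28 + s
(-1259 - 184)*(r(40) + 4486) = (-1259 - 184)*((-28 + 40) + 4486) = -1443*(12 + 4486) = -1443*4498 = -6490614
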